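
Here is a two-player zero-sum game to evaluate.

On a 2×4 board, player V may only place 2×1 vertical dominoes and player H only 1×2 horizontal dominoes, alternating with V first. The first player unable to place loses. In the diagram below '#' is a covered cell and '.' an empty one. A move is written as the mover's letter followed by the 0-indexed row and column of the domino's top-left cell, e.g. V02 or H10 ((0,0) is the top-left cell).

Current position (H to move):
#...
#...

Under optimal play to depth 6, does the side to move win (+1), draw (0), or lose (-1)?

ply 1, H at #.../#... | H01=+1→###./#...*; H02=+1→#.##/#...; H11=+1→#.../###.; H12=+1→#.../#.##
ply 2, V at ###./#... | V03=-1→####/#..#*
ply 3, H at ####/#..# | H11=+1→####/####*
ply 4: ####/#### is terminal -1 (V); from #.../#... depth 6

value(#.../#..., H) = +1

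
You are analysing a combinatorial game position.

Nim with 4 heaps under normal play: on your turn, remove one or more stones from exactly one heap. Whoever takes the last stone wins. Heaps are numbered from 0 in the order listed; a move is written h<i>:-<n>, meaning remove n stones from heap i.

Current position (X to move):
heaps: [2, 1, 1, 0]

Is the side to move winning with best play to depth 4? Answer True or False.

X winning at [(2,1,1,0)]: True

p1 X@[(2,1,1,0)]: h0:-1[(1,1,1,0)]-1 h0:-2[(0,1,1,0)]+1* h1:-1[(2,0,1,0)]-1 h2:-1[(2,1,0,0)]-1
p2 O@[(0,1,1,0)]: h1:-1[(0,0,1,0)]-1* h2:-1[(0,1,0,0)]-1
p3 X@[(0,0,1,0)]: h2:-1[(0,0,0,0)]+1*
p4 O@[(0,0,0,0)] terminal -1; root [(2,1,1,0)] d4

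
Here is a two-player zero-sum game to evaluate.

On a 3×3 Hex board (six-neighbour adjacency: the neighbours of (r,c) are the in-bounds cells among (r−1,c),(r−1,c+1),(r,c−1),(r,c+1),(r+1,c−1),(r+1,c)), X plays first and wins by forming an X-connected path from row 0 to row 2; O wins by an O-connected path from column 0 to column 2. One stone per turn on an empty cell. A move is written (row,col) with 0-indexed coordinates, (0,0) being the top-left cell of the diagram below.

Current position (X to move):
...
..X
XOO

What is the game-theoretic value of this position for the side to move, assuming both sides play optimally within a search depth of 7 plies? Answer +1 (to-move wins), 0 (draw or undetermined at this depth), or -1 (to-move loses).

value(.../..X/XOO, X) = +1

[.../..X/XOO] X move#1: (0,0):+1/X../..X/XOO*, (0,1):+1/.X./..X/XOO, (0,2):+1/..X/..X/XOO, (1,0):+1/.../X.X/XOO, (1,1):+1/.../.XX/XOO
[X../..X/XOO] O move#2: (0,1):-1/XO./..X/XOO*, (0,2):-1/X.O/..X/XOO, (1,0):-1/X../O.X/XOO, (1,1):-1/X../.OX/XOO
[XO./..X/XOO] X move#3: (0,2):+1/XOX/..X/XOO*, (1,0):+1/XO./X.X/XOO, (1,1):+1/XO./.XX/XOO
[XOX/..X/XOO] O move#4: (1,0):-1/XOX/O.X/XOO*, (1,1):-1/XOX/.OX/XOO
[XOX/O.X/XOO] X move#5: (1,1):+1/XOX/OXX/XOO*
[XOX/OXX/XOO] end (terminal -1, O#6); searched .../..X/XOO to 7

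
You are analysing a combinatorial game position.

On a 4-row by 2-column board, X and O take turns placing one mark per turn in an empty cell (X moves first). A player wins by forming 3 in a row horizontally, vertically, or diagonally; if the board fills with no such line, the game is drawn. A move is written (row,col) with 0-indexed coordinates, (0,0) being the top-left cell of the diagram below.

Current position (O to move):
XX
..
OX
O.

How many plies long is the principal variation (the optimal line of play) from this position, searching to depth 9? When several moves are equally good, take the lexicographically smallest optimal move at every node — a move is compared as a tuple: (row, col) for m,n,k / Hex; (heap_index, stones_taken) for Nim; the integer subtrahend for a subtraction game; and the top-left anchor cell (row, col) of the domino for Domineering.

p1 O@[XX/../OX/O.]: (1,0)[XX/O./OX/O.]+1* (1,1)[XX/.O/OX/O.]+0 (3,1)[XX/../OX/OO]-1
p2 X@[XX/O./OX/O.] terminal -1; root [XX/../OX/O.] d9

PV length from [XX/../OX/O.]: 1 ply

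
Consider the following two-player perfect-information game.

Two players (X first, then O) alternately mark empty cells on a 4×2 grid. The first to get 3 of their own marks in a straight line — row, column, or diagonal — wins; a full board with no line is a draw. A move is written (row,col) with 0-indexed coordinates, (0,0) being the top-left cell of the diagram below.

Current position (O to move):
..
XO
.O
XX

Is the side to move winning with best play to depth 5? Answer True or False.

O winning at [../XO/.O/XX]: True

[../XO/.O/XX] O move#1: (0,0):-1/O./XO/.O/XX, (0,1):+1/.O/XO/.O/XX*, (2,0):+0/../XO/OO/XX
[.O/XO/.O/XX] end (terminal -1, X#2); searched ../XO/.O/XX to 5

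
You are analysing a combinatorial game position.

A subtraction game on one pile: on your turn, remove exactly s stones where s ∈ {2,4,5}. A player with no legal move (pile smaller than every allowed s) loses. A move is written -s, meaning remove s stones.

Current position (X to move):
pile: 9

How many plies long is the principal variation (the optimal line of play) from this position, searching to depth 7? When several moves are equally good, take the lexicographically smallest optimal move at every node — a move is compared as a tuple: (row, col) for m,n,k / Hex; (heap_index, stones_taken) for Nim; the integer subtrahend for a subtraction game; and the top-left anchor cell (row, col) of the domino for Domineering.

[9] X move#1: -2:+1/7*, -4:-1/5, -5:-1/4
[7] O move#2: -2:-1/5*, -4:-1/3, -5:-1/2
[5] X move#3: -2:-1/3, -4:+1/1*, -5:+1/0
[1] end (terminal -1, O#4); searched 9 to 7

PV length from [9]: 3 plies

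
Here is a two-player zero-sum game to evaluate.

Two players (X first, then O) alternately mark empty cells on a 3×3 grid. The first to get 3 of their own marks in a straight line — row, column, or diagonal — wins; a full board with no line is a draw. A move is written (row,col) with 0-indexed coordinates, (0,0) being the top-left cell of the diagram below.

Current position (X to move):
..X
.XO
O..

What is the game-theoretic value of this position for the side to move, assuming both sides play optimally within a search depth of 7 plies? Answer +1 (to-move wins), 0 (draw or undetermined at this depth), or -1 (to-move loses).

value(..X/.XO/O.., X) = +1

p1 X@[..X/.XO/O..]: (0,0)[X.X/.XO/O..]+1* (0,1)[.XX/.XO/O..]+1 (1,0)[..X/XXO/O..]+0 (2,1)[..X/.XO/OX.]+0 (2,2)[..X/.XO/O.X]+0
p2 O@[X.X/.XO/O..]: (0,1)[XOX/.XO/O..]-1* (1,0)[X.X/OXO/O..]-1 (2,1)[X.X/.XO/OO.]-1 (2,2)[X.X/.XO/O.O]-1
p3 X@[XOX/.XO/O..]: (1,0)[XOX/XXO/O..]+0 (2,1)[XOX/.XO/OX.]+0 (2,2)[XOX/.XO/O.X]+1*
p4 O@[XOX/.XO/O.X] terminal -1; root [..X/.XO/O..] d7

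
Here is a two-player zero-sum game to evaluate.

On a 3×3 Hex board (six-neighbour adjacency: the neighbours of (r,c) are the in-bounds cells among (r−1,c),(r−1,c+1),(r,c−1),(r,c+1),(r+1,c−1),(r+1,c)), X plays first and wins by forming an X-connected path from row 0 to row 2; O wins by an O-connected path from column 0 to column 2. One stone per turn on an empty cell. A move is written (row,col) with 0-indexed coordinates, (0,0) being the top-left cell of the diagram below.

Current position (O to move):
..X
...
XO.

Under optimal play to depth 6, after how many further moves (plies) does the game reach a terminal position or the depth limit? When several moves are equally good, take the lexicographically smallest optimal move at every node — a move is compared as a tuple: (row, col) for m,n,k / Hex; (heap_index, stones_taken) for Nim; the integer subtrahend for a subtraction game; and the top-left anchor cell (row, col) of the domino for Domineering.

PV length from [..X/.../XO.]: 4 plies

p1 O@[..X/.../XO.]: (0,0)[O.X/.../XO.]-1* (0,1)[.OX/.../XO.]-1 (1,0)[..X/O../XO.]-1 (1,1)[..X/.O./XO.]-1 (1,2)[..X/..O/XO.]-1 (2,2)[..X/.../XOO]-1
p2 X@[O.X/.../XO.]: (0,1)[OXX/.../XO.]+1* (1,0)[O.X/X../XO.]+1 (1,1)[O.X/.X./XO.]+1 (1,2)[O.X/..X/XO.]+1 (2,2)[O.X/.../XOX]+1
p3 O@[OXX/.../XO.]: (1,0)[OXX/O../XO.]-1* (1,1)[OXX/.O./XO.]-1 (1,2)[OXX/..O/XO.]-1 (2,2)[OXX/.../XOO]-1
p4 X@[OXX/O../XO.]: (1,1)[OXX/OX./XO.]+1* (1,2)[OXX/O.X/XO.]+1 (2,2)[OXX/O../XOX]+1
p5 O@[OXX/OX./XO.] terminal -1; root [..X/.../XO.] d6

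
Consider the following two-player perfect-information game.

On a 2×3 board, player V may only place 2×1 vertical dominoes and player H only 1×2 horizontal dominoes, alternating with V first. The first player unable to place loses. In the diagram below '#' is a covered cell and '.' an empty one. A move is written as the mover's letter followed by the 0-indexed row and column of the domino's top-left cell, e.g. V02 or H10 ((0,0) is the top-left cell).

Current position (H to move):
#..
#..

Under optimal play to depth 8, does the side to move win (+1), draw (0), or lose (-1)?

[#../#..] H move#1: H01:+1/###/#..*, H11:+1/#../###
[###/#..] end (terminal -1, V#2); searched #../#.. to 8

value(#../#.., H) = +1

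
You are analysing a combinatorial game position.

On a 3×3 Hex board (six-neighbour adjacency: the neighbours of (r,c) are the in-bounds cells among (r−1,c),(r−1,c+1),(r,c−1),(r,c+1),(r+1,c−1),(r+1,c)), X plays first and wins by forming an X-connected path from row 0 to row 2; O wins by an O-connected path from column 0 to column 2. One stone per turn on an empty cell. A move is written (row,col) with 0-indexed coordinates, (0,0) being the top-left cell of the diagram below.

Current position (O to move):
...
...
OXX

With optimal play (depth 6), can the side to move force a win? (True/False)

O winning at [.../.../OXX]: True

p1 O@[.../.../OXX]: (0,0)[O../.../OXX]-1 (0,1)[.O./.../OXX]-1 (0,2)[..O/.../OXX]+1* (1,0)[.../O../OXX]-1 (1,1)[.../.O./OXX]+1 (1,2)[.../..O/OXX]-1
p2 X@[..O/.../OXX]: (0,0)[X.O/.../OXX]-1* (0,1)[.XO/.../OXX]-1 (1,0)[..O/X../OXX]-1 (1,1)[..O/.X./OXX]-1 (1,2)[..O/..X/OXX]-1
p3 O@[X.O/.../OXX]: (0,1)[XOO/.../OXX]+1* (1,0)[X.O/O../OXX]+1 (1,1)[X.O/.O./OXX]+1 (1,2)[X.O/..O/OXX]-1
p4 X@[XOO/.../OXX]: (1,0)[XOO/X../OXX]-1* (1,1)[XOO/.X./OXX]-1 (1,2)[XOO/..X/OXX]-1
p5 O@[XOO/X../OXX]: (1,1)[XOO/XO./OXX]+1* (1,2)[XOO/X.O/OXX]-1
p6 X@[XOO/XO./OXX] terminal -1; root [.../.../OXX] d6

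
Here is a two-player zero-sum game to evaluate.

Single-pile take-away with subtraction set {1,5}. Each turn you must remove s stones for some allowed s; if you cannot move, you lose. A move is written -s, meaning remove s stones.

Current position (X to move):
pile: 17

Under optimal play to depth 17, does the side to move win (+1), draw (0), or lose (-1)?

[17] X move#1: -1:+1/16*, -5:+1/12
[16] O move#2: -1:-1/15*, -5:-1/11
[15] X move#3: -1:+1/14*, -5:+1/10
[14] O move#4: -1:-1/13*, -5:-1/9
[13] X move#5: -1:+1/12*, -5:+1/8
[12] O move#6: -1:-1/11*, -5:-1/7
[11] X move#7: -1:+1/10*, -5:+1/6
[10] O move#8: -1:-1/9*, -5:-1/5
[9] X move#9: -1:+1/8*, -5:+1/4
[8] O move#10: -1:-1/7*, -5:-1/3
[7] X move#11: -1:+1/6*, -5:+1/2
[6] O move#12: -1:-1/5*, -5:-1/1
[5] X move#13: -1:+1/4*, -5:+1/0
[4] O move#14: -1:-1/3*
[3] X move#15: -1:+1/2*
[2] O move#16: -1:-1/1*
[1] X move#17: -1:+1/0*
[0] end (terminal -1, O#18); searched 17 to 17

value(17, X) = +1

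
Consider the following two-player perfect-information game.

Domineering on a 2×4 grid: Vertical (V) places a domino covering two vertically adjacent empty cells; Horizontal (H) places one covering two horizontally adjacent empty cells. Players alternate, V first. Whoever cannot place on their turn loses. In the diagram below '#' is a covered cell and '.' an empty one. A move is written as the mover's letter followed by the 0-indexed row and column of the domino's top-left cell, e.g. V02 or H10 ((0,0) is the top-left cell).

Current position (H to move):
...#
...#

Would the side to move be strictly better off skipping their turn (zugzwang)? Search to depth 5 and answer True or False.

[...#/...#] H move#1: H00:+1/##.#/...#*, H01:+1/.###/...#, H10:+1/...#/##.#, H11:+1/...#/.###
[##.#/...#] V move#2: V02:-1/####/..##*
[####/..##] H move#3: H10:+1/####/####*
[####/####] end (terminal -1, V#4); searched ...#/...# to 5
suppose H passes — search the same position with V to move:
pass> [...#/...#] V move#1: V00:-1/#..#/#..#, V01:+1/.#.#/.#.#*, V02:-1/..##/..##
pass> [.#.#/.#.#] end (terminal -1, H#2); searched ...#/...# to 5
for H: play +1, pass -1

zugzwang(...#/...#, H) = False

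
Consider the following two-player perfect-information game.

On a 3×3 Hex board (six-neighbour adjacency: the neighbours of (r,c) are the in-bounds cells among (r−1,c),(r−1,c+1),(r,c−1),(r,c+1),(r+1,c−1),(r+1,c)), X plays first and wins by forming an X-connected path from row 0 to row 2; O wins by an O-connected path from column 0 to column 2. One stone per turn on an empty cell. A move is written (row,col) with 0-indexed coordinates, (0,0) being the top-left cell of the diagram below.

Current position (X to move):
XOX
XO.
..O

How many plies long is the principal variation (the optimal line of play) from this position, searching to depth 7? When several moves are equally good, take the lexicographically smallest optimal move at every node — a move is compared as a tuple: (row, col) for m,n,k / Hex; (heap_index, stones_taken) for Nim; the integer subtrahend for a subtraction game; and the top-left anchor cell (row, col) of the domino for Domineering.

PV length from [XOX/XO./..O]: 3 plies

[XOX/XO./..O] X move#1: (1,2):+1/XOX/XOX/..O*, (2,0):+1/XOX/XO./X.O, (2,1):+1/XOX/XO./.XO
[XOX/XOX/..O] O move#2: (2,0):-1/XOX/XOX/O.O*, (2,1):-1/XOX/XOX/.OO
[XOX/XOX/O.O] X move#3: (2,1):+1/XOX/XOX/OXO*
[XOX/XOX/OXO] end (terminal -1, O#4); searched XOX/XO./..O to 7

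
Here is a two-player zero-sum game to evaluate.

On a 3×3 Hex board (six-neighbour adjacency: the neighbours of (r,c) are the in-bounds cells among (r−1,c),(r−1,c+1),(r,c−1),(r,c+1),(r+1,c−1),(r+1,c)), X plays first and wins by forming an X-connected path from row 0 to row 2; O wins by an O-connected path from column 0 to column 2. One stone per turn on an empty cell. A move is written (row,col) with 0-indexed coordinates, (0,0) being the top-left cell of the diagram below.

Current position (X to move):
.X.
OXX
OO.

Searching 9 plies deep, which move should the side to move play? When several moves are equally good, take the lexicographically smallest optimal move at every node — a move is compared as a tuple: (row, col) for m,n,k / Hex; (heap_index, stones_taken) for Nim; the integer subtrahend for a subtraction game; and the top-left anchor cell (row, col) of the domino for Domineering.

ply 1, X at .X./OXX/OO. | (0,0)=-1→XX./OXX/OO.; (0,2)=-1→.XX/OXX/OO.; (2,2)=+1→.X./OXX/OOX*
ply 2: .X./OXX/OOX is terminal -1 (O); from .X./OXX/OO. depth 9

X's best at [.X./OXX/OO.]: (2,2)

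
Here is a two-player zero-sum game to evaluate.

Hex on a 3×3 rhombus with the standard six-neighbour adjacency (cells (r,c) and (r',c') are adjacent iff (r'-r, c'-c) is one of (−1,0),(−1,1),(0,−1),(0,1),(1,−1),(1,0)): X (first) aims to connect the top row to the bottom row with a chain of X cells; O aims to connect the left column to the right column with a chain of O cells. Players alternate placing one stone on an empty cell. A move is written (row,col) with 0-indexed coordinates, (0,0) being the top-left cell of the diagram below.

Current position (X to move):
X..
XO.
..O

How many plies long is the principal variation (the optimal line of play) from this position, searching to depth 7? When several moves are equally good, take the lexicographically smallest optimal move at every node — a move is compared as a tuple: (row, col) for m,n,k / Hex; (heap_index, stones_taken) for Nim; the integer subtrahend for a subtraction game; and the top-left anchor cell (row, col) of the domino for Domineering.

p1 X@[X../XO./..O]: (0,1)[XX./XO./..O]-1 (0,2)[X.X/XO./..O]-1 (1,2)[X../XOX/..O]-1 (2,0)[X../XO./X.O]+1* (2,1)[X../XO./.XO]-1
p2 O@[X../XO./X.O] terminal -1; root [X../XO./..O] d7

PV length from [X../XO./..O]: 1 ply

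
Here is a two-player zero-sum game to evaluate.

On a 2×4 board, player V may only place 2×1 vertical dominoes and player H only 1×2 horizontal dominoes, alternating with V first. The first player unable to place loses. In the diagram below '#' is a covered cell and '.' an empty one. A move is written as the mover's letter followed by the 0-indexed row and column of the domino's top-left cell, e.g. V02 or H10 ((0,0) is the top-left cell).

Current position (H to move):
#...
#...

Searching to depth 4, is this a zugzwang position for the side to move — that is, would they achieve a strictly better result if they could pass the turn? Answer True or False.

zugzwang(#.../#..., H) = False

p1 H@[#.../#...]: H01[###./#...]+1* H02[#.##/#...]+1 H11[#.../###.]+1 H12[#.../#.##]+1
p2 V@[###./#...]: V03[####/#..#]-1*
p3 H@[####/#..#]: H11[####/####]+1*
p4 V@[####/####] terminal -1; root [#.../#...] d4
pass branch (V moves first from the same position):
  | p1 V@[#.../#...]: V01[##../##..]-1 V02[#.#./#.#.]+1* V03[#..#/#..#]-1
  | p2 H@[#.#./#.#.] terminal -1; root [#.../#...] d4
H moving scores +1; H passing scores -1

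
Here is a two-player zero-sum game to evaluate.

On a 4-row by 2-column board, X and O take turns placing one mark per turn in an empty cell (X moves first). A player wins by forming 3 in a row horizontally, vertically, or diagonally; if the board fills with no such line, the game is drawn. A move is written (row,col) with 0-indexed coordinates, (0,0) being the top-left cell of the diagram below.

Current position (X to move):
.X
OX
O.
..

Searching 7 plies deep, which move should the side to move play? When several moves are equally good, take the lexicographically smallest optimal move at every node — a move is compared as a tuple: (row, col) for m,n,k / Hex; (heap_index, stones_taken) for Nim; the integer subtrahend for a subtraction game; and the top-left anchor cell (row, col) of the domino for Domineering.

[.X/OX/O./..] X move#1: (0,0):-1/XX/OX/O./.., (2,1):+1/.X/OX/OX/..*, (3,0):-1/.X/OX/O./X., (3,1):-1/.X/OX/O./.X
[.X/OX/OX/..] end (terminal -1, O#2); searched .X/OX/O./.. to 7

X's best at [.X/OX/O./..]: (2,1)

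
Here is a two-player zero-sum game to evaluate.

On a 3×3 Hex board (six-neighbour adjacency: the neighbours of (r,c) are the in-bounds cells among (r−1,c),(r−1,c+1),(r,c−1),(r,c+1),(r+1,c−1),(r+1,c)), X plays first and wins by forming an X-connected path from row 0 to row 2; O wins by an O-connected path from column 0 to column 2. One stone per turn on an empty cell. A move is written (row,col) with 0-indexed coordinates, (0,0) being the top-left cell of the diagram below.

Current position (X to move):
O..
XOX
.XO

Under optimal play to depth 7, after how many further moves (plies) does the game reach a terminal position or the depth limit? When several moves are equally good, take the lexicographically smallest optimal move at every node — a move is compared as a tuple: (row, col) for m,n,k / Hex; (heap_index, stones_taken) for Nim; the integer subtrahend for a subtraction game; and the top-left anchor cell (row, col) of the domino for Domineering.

ply 1, X at O../XOX/.XO | (0,1)=+1→OX./XOX/.XO*; (0,2)=+1→O.X/XOX/.XO; (2,0)=+1→O../XOX/XXO
ply 2, O at OX./XOX/.XO | (0,2)=-1→OXO/XOX/.XO*; (2,0)=-1→OX./XOX/OXO
ply 3, X at OXO/XOX/.XO | (2,0)=+1→OXO/XOX/XXO*
ply 4: OXO/XOX/XXO is terminal -1 (O); from O../XOX/.XO depth 7

PV length from [O../XOX/.XO]: 3 plies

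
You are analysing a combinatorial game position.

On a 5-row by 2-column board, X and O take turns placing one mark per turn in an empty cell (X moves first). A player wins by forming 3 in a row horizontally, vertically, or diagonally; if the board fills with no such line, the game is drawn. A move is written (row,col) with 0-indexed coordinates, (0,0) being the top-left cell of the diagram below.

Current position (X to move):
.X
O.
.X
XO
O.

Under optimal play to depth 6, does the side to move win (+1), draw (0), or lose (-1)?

ply 1, X at .X/O./.X/XO/O. | (0,0)=+0→XX/O./.X/XO/O.; (1,1)=+1→.X/OX/.X/XO/O.*; (2,0)=+0→.X/O./XX/XO/O.; (4,1)=+0→.X/O./.X/XO/OX
ply 2: .X/OX/.X/XO/O. is terminal -1 (O); from .X/O./.X/XO/O. depth 6

value(.X/O./.X/XO/O., X) = +1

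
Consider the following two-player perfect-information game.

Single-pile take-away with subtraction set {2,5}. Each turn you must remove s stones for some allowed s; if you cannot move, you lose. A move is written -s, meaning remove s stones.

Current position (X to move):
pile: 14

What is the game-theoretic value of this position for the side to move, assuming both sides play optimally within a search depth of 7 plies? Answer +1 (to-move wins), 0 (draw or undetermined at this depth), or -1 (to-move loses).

ply 1, X at 14 | -2=-1→12*; -5=-1→9
ply 2, O at 12 | -2=-1→10; -5=+1→7*
ply 3, X at 7 | -2=-1→5*; -5=-1→2
ply 4, O at 5 | -2=-1→3; -5=+1→0*
ply 5: 0 is terminal -1 (X); from 14 depth 7

value(14, X) = -1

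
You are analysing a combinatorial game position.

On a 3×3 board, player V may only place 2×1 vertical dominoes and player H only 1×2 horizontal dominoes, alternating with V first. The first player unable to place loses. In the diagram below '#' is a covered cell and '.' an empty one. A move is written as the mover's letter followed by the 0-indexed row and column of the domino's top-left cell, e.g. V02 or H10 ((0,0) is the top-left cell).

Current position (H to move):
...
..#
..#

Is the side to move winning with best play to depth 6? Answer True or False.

ply 1, H at .../..#/..# | H00=-1→##./..#/..#; H01=-1→.##/..#/..#; H10=+1→.../###/..#*; H20=-1→.../..#/###
ply 2: .../###/..# is terminal -1 (V); from .../..#/..# depth 6

H winning at [.../..#/..#]: True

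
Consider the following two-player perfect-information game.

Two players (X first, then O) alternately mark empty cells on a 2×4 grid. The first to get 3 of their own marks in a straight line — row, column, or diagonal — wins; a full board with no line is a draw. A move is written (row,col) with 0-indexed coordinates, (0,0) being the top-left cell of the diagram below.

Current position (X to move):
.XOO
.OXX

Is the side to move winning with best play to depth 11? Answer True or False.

ply 1, X at .XOO/.OXX | (0,0)=+0→XXOO/.OXX*; (1,0)=+0→.XOO/XOXX
ply 2, O at XXOO/.OXX | (1,0)=+0→XXOO/OOXX*
ply 3: XXOO/OOXX is terminal +0 (X); from .XOO/.OXX depth 11

X winning at [.XOO/.OXX]: False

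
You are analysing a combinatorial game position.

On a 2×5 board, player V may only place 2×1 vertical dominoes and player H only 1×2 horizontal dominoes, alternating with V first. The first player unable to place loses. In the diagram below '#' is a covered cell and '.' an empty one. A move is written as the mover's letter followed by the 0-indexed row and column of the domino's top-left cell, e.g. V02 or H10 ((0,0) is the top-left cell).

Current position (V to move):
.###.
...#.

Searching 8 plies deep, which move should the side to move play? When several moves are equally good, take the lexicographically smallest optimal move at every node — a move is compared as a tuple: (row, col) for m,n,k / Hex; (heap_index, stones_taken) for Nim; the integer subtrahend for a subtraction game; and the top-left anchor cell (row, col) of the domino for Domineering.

p1 V@[.###./...#.]: V00[####./#..#.]+1* V04[.####/...##]-1
p2 H@[####./#..#.]: H11[####./####.]-1*
p3 V@[####./####.]: V04[#####/#####]+1*
p4 H@[#####/#####] terminal -1; root [.###./...#.] d8

V's best at [.###./...#.]: V00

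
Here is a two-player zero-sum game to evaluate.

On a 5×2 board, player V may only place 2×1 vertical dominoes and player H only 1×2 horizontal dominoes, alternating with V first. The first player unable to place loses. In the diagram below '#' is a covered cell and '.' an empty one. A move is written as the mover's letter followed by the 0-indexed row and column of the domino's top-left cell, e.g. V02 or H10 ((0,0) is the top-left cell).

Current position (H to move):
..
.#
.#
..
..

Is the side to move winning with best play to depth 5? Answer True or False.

ply 1, H at ../.#/.#/../.. | H00=-1→##/.#/.#/../..; H30=+1→../.#/.#/##/..*; H40=+1→../.#/.#/../##
ply 2, V at ../.#/.#/##/.. | V00=-1→#./##/.#/##/..*; V10=-1→../##/##/##/..
ply 3, H at #./##/.#/##/.. | H40=+1→#./##/.#/##/##*
ply 4: #./##/.#/##/## is terminal -1 (V); from ../.#/.#/../.. depth 5

H winning at [../.#/.#/../..]: True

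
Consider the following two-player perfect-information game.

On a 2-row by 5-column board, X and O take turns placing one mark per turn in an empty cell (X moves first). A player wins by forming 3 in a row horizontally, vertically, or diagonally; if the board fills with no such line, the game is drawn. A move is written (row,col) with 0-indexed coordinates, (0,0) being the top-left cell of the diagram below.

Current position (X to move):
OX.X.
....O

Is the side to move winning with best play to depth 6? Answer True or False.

X winning at [OX.X./....O]: True

ply 1, X at OX.X./....O | (0,2)=+1→OXXX./....O*; (0,4)=+0→OX.XX/....O; (1,0)=+0→OX.X./X...O; (1,1)=+1→OX.X./.X..O; (1,2)=+1→OX.X./..X.O; (1,3)=+0→OX.X./...XO
ply 2: OXXX./....O is terminal -1 (O); from OX.X./....O depth 6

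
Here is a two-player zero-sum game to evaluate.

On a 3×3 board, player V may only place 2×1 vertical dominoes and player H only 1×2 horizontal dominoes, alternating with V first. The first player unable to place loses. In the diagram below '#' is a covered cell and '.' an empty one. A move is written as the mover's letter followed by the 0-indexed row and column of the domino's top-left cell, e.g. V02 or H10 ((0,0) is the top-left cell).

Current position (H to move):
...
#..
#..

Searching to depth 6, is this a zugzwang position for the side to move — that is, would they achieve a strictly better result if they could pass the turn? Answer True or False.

zugzwang(.../#../#.., H) = False

ply 1, H at .../#../#.. | H00=-1→##./#../#..; H01=-1→.##/#../#..; H11=+1→.../###/#..*; H21=-1→.../#../###
ply 2: .../###/#.. is terminal -1 (V); from .../#../#.. depth 6
suppose H passes — search the same position with V to move:
pass> ply 1, V at .../#../#.. | V01=+1→.#./##./#..*; V02=+1→..#/#.#/#..; V11=+1→.../##./##.; V12=+1→.../#.#/#.#
pass> ply 2, H at .#./##./#.. | H21=-1→.#./##./###*
pass> ply 3, V at .#./##./### | V02=+1→.##/###/###*
pass> ply 4: .##/###/### is terminal -1 (H); from .../#../#.. depth 6
for H: play +1, pass -1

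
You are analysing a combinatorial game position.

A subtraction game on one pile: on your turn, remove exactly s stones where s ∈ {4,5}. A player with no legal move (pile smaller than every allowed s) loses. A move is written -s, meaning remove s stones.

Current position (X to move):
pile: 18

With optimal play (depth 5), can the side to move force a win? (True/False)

[18] X move#1: -4:-1/14*, -5:-1/13
[14] O move#2: -4:+1/10*, -5:+1/9
[10] X move#3: -4:-1/6*, -5:-1/5
[6] O move#4: -4:+1/2*, -5:+1/1
[2] end (terminal -1, X#5); searched 18 to 5

X winning at [18]: False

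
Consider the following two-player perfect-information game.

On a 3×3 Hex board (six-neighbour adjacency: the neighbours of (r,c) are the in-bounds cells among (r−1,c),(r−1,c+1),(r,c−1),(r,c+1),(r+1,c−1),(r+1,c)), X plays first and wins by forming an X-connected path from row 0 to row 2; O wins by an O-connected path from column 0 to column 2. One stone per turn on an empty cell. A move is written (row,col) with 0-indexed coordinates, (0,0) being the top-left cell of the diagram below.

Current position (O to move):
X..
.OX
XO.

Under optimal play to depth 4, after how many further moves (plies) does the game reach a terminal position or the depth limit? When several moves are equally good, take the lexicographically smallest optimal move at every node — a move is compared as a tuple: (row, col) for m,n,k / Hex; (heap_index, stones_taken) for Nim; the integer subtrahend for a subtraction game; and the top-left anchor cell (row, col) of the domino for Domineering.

PV length from [X../.OX/XO.]: 3 plies

ply 1, O at X../.OX/XO. | (0,1)=-1→XO./.OX/XO.; (0,2)=-1→X.O/.OX/XO.; (1,0)=+1→X../OOX/XO.*; (2,2)=-1→X../.OX/XOO
ply 2, X at X../OOX/XO. | (0,1)=-1→XX./OOX/XO.*; (0,2)=-1→X.X/OOX/XO.; (2,2)=-1→X../OOX/XOX
ply 3, O at XX./OOX/XO. | (0,2)=+1→XXO/OOX/XO.*; (2,2)=+1→XX./OOX/XOO
ply 4: XXO/OOX/XO. is terminal -1 (X); from X../.OX/XO. depth 4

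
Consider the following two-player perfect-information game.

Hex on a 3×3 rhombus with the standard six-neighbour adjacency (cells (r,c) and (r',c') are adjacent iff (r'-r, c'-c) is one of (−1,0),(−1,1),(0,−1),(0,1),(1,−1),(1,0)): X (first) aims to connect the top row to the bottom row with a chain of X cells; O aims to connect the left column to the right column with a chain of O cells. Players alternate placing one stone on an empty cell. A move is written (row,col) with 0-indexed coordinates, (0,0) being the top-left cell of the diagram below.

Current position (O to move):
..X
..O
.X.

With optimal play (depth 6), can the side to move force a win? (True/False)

O winning at [..X/..O/.X.]: True

ply 1, O at ..X/..O/.X. | (0,0)=-1→O.X/..O/.X.; (0,1)=-1→.OX/..O/.X.; (1,0)=-1→..X/O.O/.X.; (1,1)=+1→..X/.OO/.X.*; (2,0)=-1→..X/..O/OX.; (2,2)=-1→..X/..O/.XO
ply 2, X at ..X/.OO/.X. | (0,0)=-1→X.X/.OO/.X.*; (0,1)=-1→.XX/.OO/.X.; (1,0)=-1→..X/XOO/.X.; (2,0)=-1→..X/.OO/XX.; (2,2)=-1→..X/.OO/.XX
ply 3, O at X.X/.OO/.X. | (0,1)=+1→XOX/.OO/.X.*; (1,0)=+1→X.X/OOO/.X.; (2,0)=+1→X.X/.OO/OX.; (2,2)=+1→X.X/.OO/.XO
ply 4, X at XOX/.OO/.X. | (1,0)=-1→XOX/XOO/.X.*; (2,0)=-1→XOX/.OO/XX.; (2,2)=-1→XOX/.OO/.XX
ply 5, O at XOX/XOO/.X. | (2,0)=+1→XOX/XOO/OX.*; (2,2)=-1→XOX/XOO/.XO
ply 6: XOX/XOO/OX. is terminal -1 (X); from ..X/..O/.X. depth 6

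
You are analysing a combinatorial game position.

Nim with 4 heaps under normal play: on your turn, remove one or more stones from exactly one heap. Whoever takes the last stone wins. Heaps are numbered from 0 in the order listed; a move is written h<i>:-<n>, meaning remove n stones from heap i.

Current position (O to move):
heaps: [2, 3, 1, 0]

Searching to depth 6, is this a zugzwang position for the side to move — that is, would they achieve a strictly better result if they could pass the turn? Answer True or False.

[(2,3,1,0)] O move#1: h0:-1:-1/(1,3,1,0)*, h0:-2:-1/(0,3,1,0), h1:-1:-1/(2,2,1,0), h1:-2:-1/(2,1,1,0), h1:-3:-1/(2,0,1,0), h2:-1:-1/(2,3,0,0)
[(1,3,1,0)] X move#2: h0:-1:-1/(0,3,1,0), h1:-1:-1/(1,2,1,0), h1:-2:-1/(1,1,1,0), h1:-3:+1/(1,0,1,0)*, h2:-1:-1/(1,3,0,0)
[(1,0,1,0)] O move#3: h0:-1:-1/(0,0,1,0)*, h2:-1:-1/(1,0,0,0)
[(0,0,1,0)] X move#4: h2:-1:+1/(0,0,0,0)*
[(0,0,0,0)] end (terminal -1, O#5); searched (2,3,1,0) to 6
if O skipped the turn, X would face:
~ [(2,3,1,0)] X move#1: h0:-1:-1/(1,3,1,0)*, h0:-2:-1/(0,3,1,0), h1:-1:-1/(2,2,1,0), h1:-2:-1/(2,1,1,0), h1:-3:-1/(2,0,1,0), h2:-1:-1/(2,3,0,0)
~ [(1,3,1,0)] O move#2: h0:-1:-1/(0,3,1,0), h1:-1:-1/(1,2,1,0), h1:-2:-1/(1,1,1,0), h1:-3:+1/(1,0,1,0)*, h2:-1:-1/(1,3,0,0)
~ [(1,0,1,0)] X move#3: h0:-1:-1/(0,0,1,0)*, h2:-1:-1/(1,0,0,0)
~ [(0,0,1,0)] O move#4: h2:-1:+1/(0,0,0,0)*
~ [(0,0,0,0)] end (terminal -1, X#5); searched (2,3,1,0) to 6
compare (O): move=-1 vs pass=+1

zugzwang((2,3,1,0), O) = True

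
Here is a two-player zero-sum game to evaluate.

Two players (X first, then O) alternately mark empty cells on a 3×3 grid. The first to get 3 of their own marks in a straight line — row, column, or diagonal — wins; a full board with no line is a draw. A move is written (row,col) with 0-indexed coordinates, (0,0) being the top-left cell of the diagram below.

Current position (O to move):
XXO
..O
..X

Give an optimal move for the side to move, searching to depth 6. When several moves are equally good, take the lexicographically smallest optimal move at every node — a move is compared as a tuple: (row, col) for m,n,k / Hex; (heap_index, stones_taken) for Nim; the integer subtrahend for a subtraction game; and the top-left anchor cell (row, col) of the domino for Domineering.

ply 1, O at XXO/..O/..X | (1,0)=-1→XXO/O.O/..X; (1,1)=+1→XXO/.OO/..X*; (2,0)=-1→XXO/..O/O.X; (2,1)=-1→XXO/..O/.OX
ply 2, X at XXO/.OO/..X | (1,0)=-1→XXO/XOO/..X*; (2,0)=-1→XXO/.OO/X.X; (2,1)=-1→XXO/.OO/.XX
ply 3, O at XXO/XOO/..X | (2,0)=+1→XXO/XOO/O.X*; (2,1)=-1→XXO/XOO/.OX
ply 4: XXO/XOO/O.X is terminal -1 (X); from XXO/..O/..X depth 6

O's best at [XXO/..O/..X]: (1,1)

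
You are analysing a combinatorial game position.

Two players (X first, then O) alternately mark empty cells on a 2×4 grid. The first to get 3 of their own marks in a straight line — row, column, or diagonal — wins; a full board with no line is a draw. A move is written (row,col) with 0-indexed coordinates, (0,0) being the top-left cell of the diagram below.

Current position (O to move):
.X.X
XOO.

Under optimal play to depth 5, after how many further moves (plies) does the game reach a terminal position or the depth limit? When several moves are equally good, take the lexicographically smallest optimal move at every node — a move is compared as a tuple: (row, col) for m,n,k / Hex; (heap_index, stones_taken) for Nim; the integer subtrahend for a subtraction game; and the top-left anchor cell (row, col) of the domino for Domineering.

ply 1, O at .X.X/XOO. | (0,0)=-1→OX.X/XOO.; (0,2)=+0→.XOX/XOO.; (1,3)=+1→.X.X/XOOO*
ply 2: .X.X/XOOO is terminal -1 (X); from .X.X/XOO. depth 5

PV length from [.X.X/XOO.]: 1 ply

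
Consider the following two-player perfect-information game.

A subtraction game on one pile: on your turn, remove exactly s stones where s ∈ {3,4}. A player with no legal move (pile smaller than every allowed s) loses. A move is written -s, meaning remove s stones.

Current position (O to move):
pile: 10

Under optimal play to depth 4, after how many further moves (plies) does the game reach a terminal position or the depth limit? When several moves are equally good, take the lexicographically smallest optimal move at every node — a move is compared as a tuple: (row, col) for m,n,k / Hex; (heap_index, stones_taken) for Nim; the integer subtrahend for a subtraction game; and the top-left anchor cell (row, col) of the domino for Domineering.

[10] O move#1: -3:+1/7*, -4:-1/6
[7] X move#2: -3:-1/4*, -4:-1/3
[4] O move#3: -3:+1/1*, -4:+1/0
[1] end (terminal -1, X#4); searched 10 to 4

PV length from [10]: 3 plies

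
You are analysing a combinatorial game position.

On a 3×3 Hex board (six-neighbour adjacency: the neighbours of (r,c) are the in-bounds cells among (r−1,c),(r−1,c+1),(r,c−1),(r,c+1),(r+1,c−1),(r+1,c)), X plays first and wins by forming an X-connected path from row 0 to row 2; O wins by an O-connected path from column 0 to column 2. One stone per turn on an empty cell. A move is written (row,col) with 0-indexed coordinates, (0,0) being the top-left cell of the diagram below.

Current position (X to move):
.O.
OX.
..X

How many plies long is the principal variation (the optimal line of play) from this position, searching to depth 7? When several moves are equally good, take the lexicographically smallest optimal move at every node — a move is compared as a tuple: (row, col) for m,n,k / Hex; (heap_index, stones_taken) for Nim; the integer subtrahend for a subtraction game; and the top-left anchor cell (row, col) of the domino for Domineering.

PV length from [.O./OX./..X]: 3 plies

[.O./OX./..X] X move#1: (0,0):-1/XO./OX./..X, (0,2):+1/.OX/OX./..X*, (1,2):-1/.O./OXX/..X, (2,0):-1/.O./OX./X.X, (2,1):-1/.O./OX./.XX
[.OX/OX./..X] O move#2: (0,0):-1/OOX/OX./..X*, (1,2):-1/.OX/OXO/..X, (2,0):-1/.OX/OX./O.X, (2,1):-1/.OX/OX./.OX
[OOX/OX./..X] X move#3: (1,2):+1/OOX/OXX/..X*, (2,0):+1/OOX/OX./X.X, (2,1):+1/OOX/OX./.XX
[OOX/OXX/..X] end (terminal -1, O#4); searched .O./OX./..X to 7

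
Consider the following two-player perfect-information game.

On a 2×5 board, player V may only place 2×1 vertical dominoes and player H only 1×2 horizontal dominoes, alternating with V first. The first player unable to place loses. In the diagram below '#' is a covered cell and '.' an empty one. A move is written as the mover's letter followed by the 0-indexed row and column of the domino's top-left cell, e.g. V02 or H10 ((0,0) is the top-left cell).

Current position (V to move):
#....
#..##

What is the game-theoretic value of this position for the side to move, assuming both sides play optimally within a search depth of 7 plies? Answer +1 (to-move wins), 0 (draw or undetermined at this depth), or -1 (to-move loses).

value(#..../#..##, V) = +1

p1 V@[#..../#..##]: V01[##.../##.##]-1 V02[#.#../#.###]+1*
p2 H@[#.#../#.###]: H03[#.###/#.###]-1*
p3 V@[#.###/#.###]: V01[#####/#####]+1*
p4 H@[#####/#####] terminal -1; root [#..../#..##] d7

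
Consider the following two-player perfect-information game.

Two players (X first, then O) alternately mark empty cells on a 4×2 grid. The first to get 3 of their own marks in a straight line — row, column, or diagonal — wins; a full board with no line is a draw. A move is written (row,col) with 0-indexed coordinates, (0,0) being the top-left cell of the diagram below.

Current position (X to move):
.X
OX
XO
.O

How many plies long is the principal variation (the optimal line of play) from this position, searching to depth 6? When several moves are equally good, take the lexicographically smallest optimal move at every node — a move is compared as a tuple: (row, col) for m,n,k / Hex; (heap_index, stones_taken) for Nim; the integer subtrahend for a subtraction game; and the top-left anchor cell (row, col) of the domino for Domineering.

ply 1, X at .X/OX/XO/.O | (0,0)=+0→XX/OX/XO/.O*; (3,0)=+0→.X/OX/XO/XO
ply 2, O at XX/OX/XO/.O | (3,0)=+0→XX/OX/XO/OO*
ply 3: XX/OX/XO/OO is terminal +0 (X); from .X/OX/XO/.O depth 6

PV length from [.X/OX/XO/.O]: 2 plies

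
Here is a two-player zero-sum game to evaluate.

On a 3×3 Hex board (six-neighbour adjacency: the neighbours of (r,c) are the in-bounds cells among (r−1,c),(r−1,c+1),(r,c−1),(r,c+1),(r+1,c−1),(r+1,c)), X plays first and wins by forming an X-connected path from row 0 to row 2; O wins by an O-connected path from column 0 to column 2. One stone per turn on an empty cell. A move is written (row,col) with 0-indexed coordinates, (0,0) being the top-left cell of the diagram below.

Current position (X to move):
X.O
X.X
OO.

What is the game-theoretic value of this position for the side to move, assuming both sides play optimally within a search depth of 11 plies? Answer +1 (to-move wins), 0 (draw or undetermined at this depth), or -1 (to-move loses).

[X.O/X.X/OO.] X move#1: (0,1):-1/XXO/X.X/OO.*, (1,1):-1/X.O/XXX/OO., (2,2):-1/X.O/X.X/OOX
[XXO/X.X/OO.] O move#2: (1,1):+1/XXO/XOX/OO.*, (2,2):+1/XXO/X.X/OOO
[XXO/XOX/OO.] end (terminal -1, X#3); searched X.O/X.X/OO. to 11

value(X.O/X.X/OO., X) = -1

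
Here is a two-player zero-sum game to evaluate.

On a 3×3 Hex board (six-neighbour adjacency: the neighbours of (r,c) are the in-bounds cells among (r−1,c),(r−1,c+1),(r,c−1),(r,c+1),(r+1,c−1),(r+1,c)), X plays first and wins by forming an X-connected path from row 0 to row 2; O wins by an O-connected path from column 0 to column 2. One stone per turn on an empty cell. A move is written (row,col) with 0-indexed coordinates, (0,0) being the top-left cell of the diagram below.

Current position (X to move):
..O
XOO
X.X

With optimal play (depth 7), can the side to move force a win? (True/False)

[..O/XOO/X.X] X move#1: (0,0):+1/X.O/XOO/X.X*, (0,1):+1/.XO/XOO/X.X, (2,1):+1/..O/XOO/XXX
[X.O/XOO/X.X] end (terminal -1, O#2); searched ..O/XOO/X.X to 7

X winning at [..O/XOO/X.X]: True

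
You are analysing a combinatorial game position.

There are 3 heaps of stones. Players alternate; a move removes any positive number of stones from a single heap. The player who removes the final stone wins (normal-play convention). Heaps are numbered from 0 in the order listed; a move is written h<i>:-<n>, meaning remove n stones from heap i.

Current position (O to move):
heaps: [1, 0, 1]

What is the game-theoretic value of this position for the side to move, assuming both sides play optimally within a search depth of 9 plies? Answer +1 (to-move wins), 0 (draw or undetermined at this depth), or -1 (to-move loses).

value((1,0,1), O) = -1

p1 O@[(1,0,1)]: h0:-1[(0,0,1)]-1* h2:-1[(1,0,0)]-1
p2 X@[(0,0,1)]: h2:-1[(0,0,0)]+1*
p3 O@[(0,0,0)] terminal -1; root [(1,0,1)] d9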